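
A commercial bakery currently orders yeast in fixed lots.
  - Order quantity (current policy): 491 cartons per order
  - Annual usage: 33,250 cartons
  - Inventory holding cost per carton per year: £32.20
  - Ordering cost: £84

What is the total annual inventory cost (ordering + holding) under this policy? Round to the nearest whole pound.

£13,593

Orders/yr = 33,250/491 = 67.719; ordering cost = 67.719 × £84 = £5,688.39
Average inventory = 491/2 = 245.5; holding cost = 245.5 × £32.2 = £7,905.10
Total = £5,688.39 + £7,905.10 = £13,593.49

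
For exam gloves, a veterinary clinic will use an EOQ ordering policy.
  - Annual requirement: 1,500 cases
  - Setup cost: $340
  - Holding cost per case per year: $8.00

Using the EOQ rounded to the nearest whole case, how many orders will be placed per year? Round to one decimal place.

4.2 orders per year

Q* = √(2·D·S / H) = √(2·1,500·340 / 8) = √127,500.0 ≈ 357.07 → Q = 357
Orders per year = D/Q = 1,500 / 357 = 4.202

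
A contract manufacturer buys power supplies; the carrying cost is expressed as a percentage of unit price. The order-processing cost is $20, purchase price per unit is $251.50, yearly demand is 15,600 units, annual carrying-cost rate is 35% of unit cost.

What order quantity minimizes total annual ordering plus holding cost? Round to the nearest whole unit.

H = i·C = 0.35 × $251.5 = $88.0250 per unit-year
2DS/H = 2·15,600·20/88.025 = 7,088.90
EOQ = √7,088.90 ≈ 84.20

84 units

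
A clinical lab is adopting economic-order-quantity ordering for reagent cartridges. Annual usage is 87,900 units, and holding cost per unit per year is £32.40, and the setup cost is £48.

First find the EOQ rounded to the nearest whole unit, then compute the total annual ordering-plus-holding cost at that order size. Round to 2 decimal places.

£16,534.94

Optimal lot size Q* = (2 × 87,900 × £48 / £32.4)^½ ≈ 510.34 → Q = 510 units
Annual ordering cost = (D/Q)·S = (87,900/510) × 48 = £8,272.94
Annual holding cost  = (Q/2)·H = (510/2) × 32.4 = £8,262.00
Total = £8,272.94 + £8,262.00 = £16,534.94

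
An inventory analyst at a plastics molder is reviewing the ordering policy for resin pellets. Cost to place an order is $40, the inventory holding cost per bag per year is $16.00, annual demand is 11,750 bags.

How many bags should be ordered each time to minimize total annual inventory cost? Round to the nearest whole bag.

242 bags

EOQ = √(2DS/H) = √(2 × 11,750 × 40 / 16)
    = √(58,750.00) ≈ 242.38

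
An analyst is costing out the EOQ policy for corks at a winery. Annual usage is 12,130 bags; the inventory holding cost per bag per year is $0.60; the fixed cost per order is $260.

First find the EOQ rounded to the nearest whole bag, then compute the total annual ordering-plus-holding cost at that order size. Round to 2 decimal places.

2DS/H = 2·12,130·260/0.6 = 10,512,666.67
EOQ = √10,512,666.67 ≈ 3,242.32 → Q = 3,242 bags
Orders/yr = 12,130/3,242 = 3.742; ordering cost = 3.742 × $260 = $972.79
Average inventory = 3,242/2 = 1621; holding cost = 1621 × $0.6 = $972.60
Total = $972.79 + $972.60 = $1,945.39

$1,945.39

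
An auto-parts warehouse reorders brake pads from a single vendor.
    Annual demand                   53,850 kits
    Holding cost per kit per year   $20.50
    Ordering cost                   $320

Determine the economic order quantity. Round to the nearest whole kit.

1,297 kits

Optimal lot size Q* = (2 × 53,850 × $320 / $20.5)^½ ≈ 1,296.60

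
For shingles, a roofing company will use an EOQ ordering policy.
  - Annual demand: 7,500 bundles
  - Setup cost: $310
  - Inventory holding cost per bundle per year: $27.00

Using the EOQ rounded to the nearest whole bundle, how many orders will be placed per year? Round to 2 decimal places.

18.07 orders per year

EOQ = √(2DS/H) = √(2 × 7,500 × 310 / 27)
    = √(172,222.22) ≈ 415.00 → Q = 415
N = D/Q = 7,500/415 ≈ 18.072 orders/yr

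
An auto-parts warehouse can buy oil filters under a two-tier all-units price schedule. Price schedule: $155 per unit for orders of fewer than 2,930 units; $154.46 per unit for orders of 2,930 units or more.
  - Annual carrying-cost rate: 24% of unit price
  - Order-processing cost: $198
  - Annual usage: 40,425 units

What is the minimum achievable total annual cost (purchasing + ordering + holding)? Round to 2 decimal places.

H₁ = 24%×$155 = $37.2000;  H₂ = 24%×$154.46 = $37.0704
EOQ₁ = √(2×40,425×198/37.2000) = 656.00  (< 2,930, feasible at tier 1)
EOQ₂ = √(2×40,425×198/37.0704) = 657.14  (< 2,930 → use Q = 2,930 at tier-2 price)
TC(tier 1 (EOQ₁), Q≈656.0) = $6,290,278.05
TC(tier 2, Q≈2,930.0) = $6,301,085.43
Minimum at tier 1 (EOQ₁): $6,290,278.05

$6,290,278.05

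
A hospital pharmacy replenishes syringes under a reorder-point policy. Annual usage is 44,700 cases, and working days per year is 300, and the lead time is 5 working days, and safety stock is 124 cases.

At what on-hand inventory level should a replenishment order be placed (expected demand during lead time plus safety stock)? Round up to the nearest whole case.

Daily demand d = 44,700 / 300 = 149.000 cases/day
Demand during lead time = 149.000 × 5 = 745.00
Reorder point = 745.00 + 124 = 869.00 → round up

869 cases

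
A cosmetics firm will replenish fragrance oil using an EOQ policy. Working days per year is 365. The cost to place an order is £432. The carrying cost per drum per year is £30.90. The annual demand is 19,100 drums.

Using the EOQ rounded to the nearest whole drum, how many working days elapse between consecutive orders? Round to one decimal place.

14.0 days

2DS/H = 2·19,100·432/30.9 = 534,058.25
EOQ = √534,058.25 ≈ 730.79 → Q = 731 drums
Days between orders = 365 / (D/Q) = 365 / 26.129 ≈ 13.969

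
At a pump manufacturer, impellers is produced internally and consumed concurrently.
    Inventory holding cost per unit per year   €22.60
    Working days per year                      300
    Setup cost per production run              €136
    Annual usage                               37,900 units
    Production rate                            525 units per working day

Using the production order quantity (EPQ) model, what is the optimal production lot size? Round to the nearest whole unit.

d = 37,900/300 = 126.3333 units/day;  effective holding cost H(1 − d/p) = 22.6·(1 − 126.3333/525) = 17.16165
Q* = √(2DS / H_eff) = √(2·37,900·136 / 17.16165) ≈ 775.04

775 units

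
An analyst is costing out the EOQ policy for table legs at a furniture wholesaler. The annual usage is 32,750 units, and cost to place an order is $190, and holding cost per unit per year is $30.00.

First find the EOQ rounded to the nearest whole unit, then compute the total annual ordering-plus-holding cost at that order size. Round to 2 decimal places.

EOQ = √(2DS/H) = √(2 × 32,750 × 190 / 30)
    = √(414,833.33) ≈ 644.08 → Q = 644 units
Ordering: D/Q × S = 32,750/644 × $190 = $9,662.27
Holding:  Q/2 × H = 644/2 × $30 = $9,660.00
Total = $9,662.27 + $9,660.00 = $19,322.27

$19,322.27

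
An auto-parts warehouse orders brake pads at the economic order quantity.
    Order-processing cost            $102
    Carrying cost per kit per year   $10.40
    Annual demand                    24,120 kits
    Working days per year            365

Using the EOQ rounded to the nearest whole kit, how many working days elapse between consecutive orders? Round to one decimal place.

10.4 days

2DS/H = 2·24,120·102/10.4 = 473,123.08
EOQ = √473,123.08 ≈ 687.84 → Q = 688 kits
Cycle time = (working days × Q)/D = (365 × 688) / 24,120 = 10.411 days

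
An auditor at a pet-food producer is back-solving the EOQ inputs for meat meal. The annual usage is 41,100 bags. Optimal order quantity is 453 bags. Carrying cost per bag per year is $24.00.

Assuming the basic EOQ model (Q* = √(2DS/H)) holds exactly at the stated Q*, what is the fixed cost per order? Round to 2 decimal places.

$59.92

From Q* = √(2DS/H) ⇒ Q*² = 2DS/H.
S = Q²H / (2D) = 453² × 24 / (2 × 41,100) = 59.9150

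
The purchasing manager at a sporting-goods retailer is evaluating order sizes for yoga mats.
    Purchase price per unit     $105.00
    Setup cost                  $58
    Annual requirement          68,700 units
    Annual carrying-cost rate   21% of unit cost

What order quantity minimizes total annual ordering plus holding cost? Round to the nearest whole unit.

Carrying cost H = $105 × 21% = $22.0500/unit/yr
2DS/H = 2·68,700·58/22.05 = 361,414.97
EOQ = √361,414.97 ≈ 601.18

601 units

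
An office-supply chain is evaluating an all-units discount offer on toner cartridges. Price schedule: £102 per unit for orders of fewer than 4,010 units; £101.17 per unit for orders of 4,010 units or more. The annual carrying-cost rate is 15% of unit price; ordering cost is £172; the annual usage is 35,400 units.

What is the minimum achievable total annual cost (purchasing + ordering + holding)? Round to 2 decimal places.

£3,613,363.28

H₁ = 15%×£102 = £15.3000;  H₂ = 15%×£101.17 = £15.1755
EOQ₁ = √(2×35,400×172/15.3000) = 892.14  (< 4,010, feasible at tier 1)
EOQ₂ = √(2×35,400×172/15.1755) = 895.80  (< 4,010 → use Q = 4,010 at tier-2 price)
TC(tier 1 (EOQ₁), Q≈892.1) = £3,624,449.81
TC(tier 2, Q≈4,010.0) = £3,613,363.28
Minimum at tier 2: £3,613,363.28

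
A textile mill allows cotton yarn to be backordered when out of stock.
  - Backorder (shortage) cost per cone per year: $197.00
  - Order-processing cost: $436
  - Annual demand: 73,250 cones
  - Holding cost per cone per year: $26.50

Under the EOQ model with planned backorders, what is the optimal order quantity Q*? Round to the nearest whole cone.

1,654 cones

Q* = √(2DS/H) · √((H + b)/b)
   = √(2 × 73,250 × 436 / 26.5) · √((26.5 + 197) / 197)
   = 1,552.527 × 1.0651 ≈ 1,653.65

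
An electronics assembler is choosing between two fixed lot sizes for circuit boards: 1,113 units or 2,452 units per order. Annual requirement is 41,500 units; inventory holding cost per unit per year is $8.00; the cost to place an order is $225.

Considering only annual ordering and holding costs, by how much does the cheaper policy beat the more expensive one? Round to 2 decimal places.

Annual cost at Q: ordering D·S/Q plus holding Q·H/2.
TC(1,113) = (41,500/1,113)×225 + (1,113/2)×8 = $12,841.49
TC(2,452) = (41,500/2,452)×225 + (2,452/2)×8 = $13,616.12
Cheaper: Q = 1,113.  Difference = $774.63

$774.63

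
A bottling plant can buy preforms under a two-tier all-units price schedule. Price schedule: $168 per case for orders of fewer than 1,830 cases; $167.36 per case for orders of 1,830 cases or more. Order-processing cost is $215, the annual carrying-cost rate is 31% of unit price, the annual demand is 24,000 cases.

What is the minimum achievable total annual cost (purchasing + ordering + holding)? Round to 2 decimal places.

$4,055,183.30

H₁ = 31%×$168 = $52.0800;  H₂ = 31%×$167.36 = $51.8816
EOQ₁ = √(2×24,000×215/52.0800) = 445.15  (< 1,830, feasible at tier 1)
EOQ₂ = √(2×24,000×215/51.8816) = 446.00  (< 1,830 → use Q = 1,830 at tier-2 price)
TC(tier 1 (EOQ₁), Q≈445.1) = $4,055,183.30
TC(tier 2, Q≈1,830.0) = $4,066,931.34
Minimum at tier 1 (EOQ₁): $4,055,183.30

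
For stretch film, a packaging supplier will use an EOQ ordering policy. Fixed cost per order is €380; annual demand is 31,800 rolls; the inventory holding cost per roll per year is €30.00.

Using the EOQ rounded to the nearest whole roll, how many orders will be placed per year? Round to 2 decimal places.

Optimal lot size Q* = (2 × 31,800 × €380 / €30)^½ ≈ 897.55 → Q = 898
Orders per year = D/Q = 31,800 / 898 = 35.412

35.41 orders per year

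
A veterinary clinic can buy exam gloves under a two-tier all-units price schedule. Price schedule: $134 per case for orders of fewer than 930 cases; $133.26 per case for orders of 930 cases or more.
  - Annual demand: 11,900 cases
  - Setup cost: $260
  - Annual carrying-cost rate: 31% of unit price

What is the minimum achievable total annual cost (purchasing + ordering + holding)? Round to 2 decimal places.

H₁ = 31%×$134 = $41.5400;  H₂ = 31%×$133.26 = $41.3106
EOQ₁ = √(2×11,900×260/41.5400) = 385.96  (< 930, feasible at tier 1)
EOQ₂ = √(2×11,900×260/41.3106) = 387.03  (< 930 → use Q = 930 at tier-2 price)
TC(tier 1 (EOQ₁), Q≈386.0) = $1,610,632.76
TC(tier 2, Q≈930.0) = $1,608,330.31
Minimum at tier 2: $1,608,330.31

$1,608,330.31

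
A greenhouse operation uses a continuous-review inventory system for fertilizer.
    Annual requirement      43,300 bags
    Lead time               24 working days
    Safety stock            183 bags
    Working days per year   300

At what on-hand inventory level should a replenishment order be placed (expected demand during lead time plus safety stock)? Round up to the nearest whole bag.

Daily demand d = 43,300 / 300 = 144.333 bags/day
Demand during lead time = 144.333 × 24 = 3,464.00
Reorder point = 3,464.00 + 183 = 3,647.00 → round up

3,647 bags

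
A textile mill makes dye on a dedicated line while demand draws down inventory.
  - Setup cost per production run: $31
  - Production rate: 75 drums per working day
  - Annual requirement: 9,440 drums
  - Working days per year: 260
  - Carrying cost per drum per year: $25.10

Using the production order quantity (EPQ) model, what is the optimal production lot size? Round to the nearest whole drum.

Daily demand d = 9,440/260 = 36.308; p = 75; 1 − d/p = 0.51590
EPQ = √(2DS / (H(1 − d/p)))
    = √(2 × 9,440 × 31 / (25.1 × 0.51590)) ≈ 212.60

213 drums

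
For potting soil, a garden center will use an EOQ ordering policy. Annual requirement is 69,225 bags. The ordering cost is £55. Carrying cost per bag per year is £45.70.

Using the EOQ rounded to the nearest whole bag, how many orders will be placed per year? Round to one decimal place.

Q* = √(2·D·S / H) = √(2·69,225·55 / 45.7) = √166,624.7 ≈ 408.20 → Q = 408
N = D/Q = 69,225/408 ≈ 169.669 orders/yr

169.7 orders per year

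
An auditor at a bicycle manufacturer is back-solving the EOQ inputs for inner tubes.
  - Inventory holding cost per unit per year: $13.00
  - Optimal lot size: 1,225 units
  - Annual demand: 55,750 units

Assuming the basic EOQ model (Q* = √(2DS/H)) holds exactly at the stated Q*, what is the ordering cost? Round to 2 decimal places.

From Q* = √(2DS/H) ⇒ Q*² = 2DS/H.
S = Q²H / (2D) = 1,225² × 13 / (2 × 55,750) = 174.9608

$174.96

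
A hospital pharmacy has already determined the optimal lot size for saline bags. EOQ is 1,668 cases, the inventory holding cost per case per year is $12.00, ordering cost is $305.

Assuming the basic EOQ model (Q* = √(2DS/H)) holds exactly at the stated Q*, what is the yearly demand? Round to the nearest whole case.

54,732 cases per year

Since Q* = (2DS/H)^½, squaring gives Q*²·H = 2DS.
D = Q²H / (2S) = 1,668² × 12 / (2 × 305) = 54,732.28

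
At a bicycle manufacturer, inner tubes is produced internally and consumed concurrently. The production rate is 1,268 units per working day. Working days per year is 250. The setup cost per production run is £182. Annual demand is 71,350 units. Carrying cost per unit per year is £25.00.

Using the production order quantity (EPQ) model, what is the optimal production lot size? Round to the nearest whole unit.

1,158 units

Daily demand d = 71,350/250 = 285.400; p = 1268; 1 − d/p = 0.77492
EPQ = √(2DS / (H(1 − d/p)))
    = √(2 × 71,350 × 182 / (25 × 0.77492)) ≈ 1,157.84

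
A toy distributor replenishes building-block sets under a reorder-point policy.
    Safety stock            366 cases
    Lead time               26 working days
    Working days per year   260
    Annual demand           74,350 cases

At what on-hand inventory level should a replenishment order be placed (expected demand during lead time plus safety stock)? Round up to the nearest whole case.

7,801 cases

Daily demand d = 74,350 / 260 = 285.962 cases/day
Demand during lead time = 285.962 × 26 = 7,435.00
Reorder point = 7,435.00 + 366 = 7,801.00 → round up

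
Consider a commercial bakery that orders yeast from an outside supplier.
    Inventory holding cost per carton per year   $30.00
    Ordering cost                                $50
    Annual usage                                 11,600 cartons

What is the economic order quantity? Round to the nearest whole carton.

Optimal lot size Q* = (2 × 11,600 × $50 / $30)^½ ≈ 196.64

197 cartons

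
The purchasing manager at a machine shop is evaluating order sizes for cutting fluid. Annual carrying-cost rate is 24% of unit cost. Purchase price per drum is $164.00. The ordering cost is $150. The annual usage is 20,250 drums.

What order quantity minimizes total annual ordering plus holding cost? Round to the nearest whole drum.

393 drums

Carrying cost H = $164 × 24% = $39.3600/drum/yr
Optimal lot size Q* = (2 × 20,250 × $150 / $39.36)^½ ≈ 392.87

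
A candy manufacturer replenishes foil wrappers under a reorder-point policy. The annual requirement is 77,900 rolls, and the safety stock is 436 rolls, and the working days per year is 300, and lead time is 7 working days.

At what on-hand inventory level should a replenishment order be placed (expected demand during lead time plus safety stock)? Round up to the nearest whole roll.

Daily demand d = 77,900 / 300 = 259.667 rolls/day
Demand during lead time = 259.667 × 7 = 1,817.67
Reorder point = 1,817.67 + 436 = 2,253.67 → round up

2,254 rolls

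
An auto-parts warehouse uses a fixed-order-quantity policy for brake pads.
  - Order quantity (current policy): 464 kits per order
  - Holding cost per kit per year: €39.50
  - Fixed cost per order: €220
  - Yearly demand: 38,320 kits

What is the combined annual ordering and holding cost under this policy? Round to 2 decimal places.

€27,332.97

Annual ordering cost = (D/Q)·S = (38,320/464) × 220 = €18,168.97
Annual holding cost  = (Q/2)·H = (464/2) × 39.5 = €9,164.00
Total = €18,168.97 + €9,164.00 = €27,332.97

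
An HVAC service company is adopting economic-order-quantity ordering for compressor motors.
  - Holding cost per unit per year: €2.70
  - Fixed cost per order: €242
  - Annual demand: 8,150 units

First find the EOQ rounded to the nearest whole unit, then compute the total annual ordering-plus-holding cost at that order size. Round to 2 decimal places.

€3,263.50

Q* = √(2·D·S / H) = √(2·8,150·242 / 2.7) = √1,460,963.0 ≈ 1,208.70 → Q = 1,209 units
Annual ordering cost = (D/Q)·S = (8,150/1,209) × 242 = €1,631.35
Annual holding cost  = (Q/2)·H = (1,209/2) × 2.7 = €1,632.15
Total = €1,631.35 + €1,632.15 = €3,263.50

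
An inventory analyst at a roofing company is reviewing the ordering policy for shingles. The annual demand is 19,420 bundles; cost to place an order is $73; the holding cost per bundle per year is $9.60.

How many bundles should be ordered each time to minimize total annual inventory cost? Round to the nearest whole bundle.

543 bundles

2DS/H = 2·19,420·73/9.6 = 295,345.83
EOQ = √295,345.83 ≈ 543.46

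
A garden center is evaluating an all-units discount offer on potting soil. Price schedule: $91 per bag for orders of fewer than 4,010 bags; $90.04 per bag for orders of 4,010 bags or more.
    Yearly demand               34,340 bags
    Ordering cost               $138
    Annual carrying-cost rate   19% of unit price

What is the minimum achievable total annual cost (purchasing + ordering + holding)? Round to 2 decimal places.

H₁ = 19%×$91 = $17.2900;  H₂ = 19%×$90.04 = $17.1076
EOQ₁ = √(2×34,340×138/17.2900) = 740.38  (< 4,010, feasible at tier 1)
EOQ₂ = √(2×34,340×138/17.1076) = 744.32  (< 4,010 → use Q = 4,010 at tier-2 price)
TC(tier 1 (EOQ₁), Q≈740.4) = $3,137,741.24
TC(tier 2, Q≈4,010.0) = $3,127,456.11
Minimum at tier 2: $3,127,456.11

$3,127,456.11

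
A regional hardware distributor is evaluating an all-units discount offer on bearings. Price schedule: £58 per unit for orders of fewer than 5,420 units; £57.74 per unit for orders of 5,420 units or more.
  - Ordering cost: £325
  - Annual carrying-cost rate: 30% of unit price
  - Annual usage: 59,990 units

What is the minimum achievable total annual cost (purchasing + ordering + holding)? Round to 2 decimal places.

H₁ = 30%×£58 = £17.4000;  H₂ = 30%×£57.74 = £17.3220
EOQ₁ = √(2×59,990×325/17.4000) = 1,497.00  (< 5,420, feasible at tier 1)
EOQ₂ = √(2×59,990×325/17.3220) = 1,500.37  (< 5,420 → use Q = 5,420 at tier-2 price)
TC(tier 1 (EOQ₁), Q≈1,497.0) = £3,505,467.78
TC(tier 2, Q≈5,420.0) = £3,514,362.41
Minimum at tier 1 (EOQ₁): £3,505,467.78

£3,505,467.78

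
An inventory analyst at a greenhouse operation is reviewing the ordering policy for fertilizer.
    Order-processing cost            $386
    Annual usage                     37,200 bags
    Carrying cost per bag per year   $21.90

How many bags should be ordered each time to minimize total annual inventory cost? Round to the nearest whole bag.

Q* = √(2·D·S / H) = √(2·37,200·386 / 21.9) = √1,311,342.5 ≈ 1,145.14

1,145 bags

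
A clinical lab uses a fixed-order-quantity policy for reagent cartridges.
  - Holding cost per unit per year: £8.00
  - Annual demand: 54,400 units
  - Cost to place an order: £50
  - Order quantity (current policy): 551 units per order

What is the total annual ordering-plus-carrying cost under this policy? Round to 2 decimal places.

£7,140.48

Annual ordering cost = (D/Q)·S = (54,400/551) × 50 = £4,936.48
Annual holding cost  = (Q/2)·H = (551/2) × 8 = £2,204.00
Total = £4,936.48 + £2,204.00 = £7,140.48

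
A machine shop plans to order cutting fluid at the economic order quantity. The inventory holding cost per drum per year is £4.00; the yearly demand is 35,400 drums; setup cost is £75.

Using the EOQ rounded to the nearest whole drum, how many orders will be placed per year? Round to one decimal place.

30.7 orders per year

Optimal lot size Q* = (2 × 35,400 × £75 / £4)^½ ≈ 1,152.17 → Q = 1,152
N = D/Q = 35,400/1,152 ≈ 30.729 orders/yr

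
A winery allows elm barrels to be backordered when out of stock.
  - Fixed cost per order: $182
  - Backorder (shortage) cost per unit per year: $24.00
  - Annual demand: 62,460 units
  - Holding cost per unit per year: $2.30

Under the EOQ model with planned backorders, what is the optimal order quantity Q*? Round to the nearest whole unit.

Basic EOQ = √(2·62,460·182/2.3) = 3,144.038
Backorder adjustment √((H+b)/b) = √((2.3+24)/24) = 1.0468
Q* = 3,144.038 × 1.0468 ≈ 3,291.24

3,291 units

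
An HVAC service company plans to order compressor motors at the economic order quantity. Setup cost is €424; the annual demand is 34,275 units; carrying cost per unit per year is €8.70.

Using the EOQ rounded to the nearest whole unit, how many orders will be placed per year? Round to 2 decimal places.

Optimal lot size Q* = (2 × 34,275 × €424 / €8.7)^½ ≈ 1,827.79 → Q = 1,828
Orders per year = D/Q = 34,275 / 1,828 = 18.750

18.75 orders per year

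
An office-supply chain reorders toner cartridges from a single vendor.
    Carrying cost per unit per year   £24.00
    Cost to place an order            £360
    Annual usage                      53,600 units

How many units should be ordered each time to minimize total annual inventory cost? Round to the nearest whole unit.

Q* = √(2·D·S / H) = √(2·53,600·360 / 24) = √1,608,000.0 ≈ 1,268.07

1,268 units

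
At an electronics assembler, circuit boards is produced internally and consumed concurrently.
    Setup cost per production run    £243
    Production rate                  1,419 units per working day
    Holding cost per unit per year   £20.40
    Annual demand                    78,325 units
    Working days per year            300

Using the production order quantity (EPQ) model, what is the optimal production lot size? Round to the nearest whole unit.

1,512 units

Daily demand d = 78,325/300 = 261.083; p = 1419; 1 − d/p = 0.81601
EPQ = √(2DS / (H(1 − d/p)))
    = √(2 × 78,325 × 243 / (20.4 × 0.81601)) ≈ 1,512.19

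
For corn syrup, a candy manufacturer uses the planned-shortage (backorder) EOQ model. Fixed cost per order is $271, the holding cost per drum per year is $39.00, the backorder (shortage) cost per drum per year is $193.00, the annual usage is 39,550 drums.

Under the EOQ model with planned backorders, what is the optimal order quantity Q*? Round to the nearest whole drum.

813 drums

Basic EOQ = √(2·39,550·271/39) = 741.380
Backorder adjustment √((H+b)/b) = √((39+193)/193) = 1.0964
Q* = 741.380 × 1.0964 ≈ 812.84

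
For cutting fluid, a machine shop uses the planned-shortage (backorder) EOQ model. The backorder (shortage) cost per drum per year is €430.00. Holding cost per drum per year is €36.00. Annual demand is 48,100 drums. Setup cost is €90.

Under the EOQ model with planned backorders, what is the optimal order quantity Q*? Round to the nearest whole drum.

Basic EOQ = √(2·48,100·90/36) = 490.408
Backorder adjustment √((H+b)/b) = √((36+430)/430) = 1.0410
Q* = 490.408 × 1.0410 ≈ 510.52

511 drums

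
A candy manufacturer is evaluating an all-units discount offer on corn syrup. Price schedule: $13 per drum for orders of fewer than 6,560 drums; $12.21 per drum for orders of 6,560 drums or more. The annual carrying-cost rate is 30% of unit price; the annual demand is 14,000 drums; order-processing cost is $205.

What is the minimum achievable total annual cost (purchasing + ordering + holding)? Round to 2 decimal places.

H₁ = 30%×$13 = $3.9000;  H₂ = 30%×$12.21 = $3.6630
EOQ₁ = √(2×14,000×205/3.9000) = 1,213.18  (< 6,560, feasible at tier 1)
EOQ₂ = √(2×14,000×205/3.6630) = 1,251.81  (< 6,560 → use Q = 6,560 at tier-2 price)
TC(tier 1 (EOQ₁), Q≈1,213.2) = $186,731.38
TC(tier 2, Q≈6,560.0) = $183,392.14
Minimum at tier 2: $183,392.14

$183,392.14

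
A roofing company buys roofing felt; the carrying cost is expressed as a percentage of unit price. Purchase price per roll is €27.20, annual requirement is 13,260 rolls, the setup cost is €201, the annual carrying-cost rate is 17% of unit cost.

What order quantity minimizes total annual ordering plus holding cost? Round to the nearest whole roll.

H = i·C = 0.17 × €27.2 = €4.6240 per roll-year
Optimal lot size Q* = (2 × 13,260 × €201 / €4.624)^½ ≈ 1,073.68

1,074 rolls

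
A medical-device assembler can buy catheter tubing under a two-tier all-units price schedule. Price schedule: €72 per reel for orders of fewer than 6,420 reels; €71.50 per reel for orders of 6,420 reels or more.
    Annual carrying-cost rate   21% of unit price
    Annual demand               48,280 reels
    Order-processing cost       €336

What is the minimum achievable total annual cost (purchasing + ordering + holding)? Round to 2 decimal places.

H₁ = 21%×€72 = €15.1200;  H₂ = 21%×€71.50 = €15.0150
EOQ₁ = √(2×48,280×336/15.1200) = 1,464.85  (< 6,420, feasible at tier 1)
EOQ₂ = √(2×48,280×336/15.0150) = 1,469.96  (< 6,420 → use Q = 6,420 at tier-2 price)
TC(tier 1 (EOQ₁), Q≈1,464.8) = €3,498,308.49
TC(tier 2, Q≈6,420.0) = €3,502,744.95
Minimum at tier 1 (EOQ₁): €3,498,308.49

€3,498,308.49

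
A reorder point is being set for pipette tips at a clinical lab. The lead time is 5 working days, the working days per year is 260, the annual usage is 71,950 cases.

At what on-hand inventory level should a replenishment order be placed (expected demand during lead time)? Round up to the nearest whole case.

1,384 cases

Daily demand d = 71,950 / 260 = 276.731 cases/day
Demand during lead time = 276.731 × 5 = 1,383.65
Reorder point = 1,383.65 → round up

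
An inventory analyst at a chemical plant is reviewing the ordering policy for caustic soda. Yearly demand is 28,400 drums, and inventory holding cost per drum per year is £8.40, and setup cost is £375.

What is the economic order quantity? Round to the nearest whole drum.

Optimal lot size Q* = (2 × 28,400 × £375 / £8.4)^½ ≈ 1,592.39

1,592 drums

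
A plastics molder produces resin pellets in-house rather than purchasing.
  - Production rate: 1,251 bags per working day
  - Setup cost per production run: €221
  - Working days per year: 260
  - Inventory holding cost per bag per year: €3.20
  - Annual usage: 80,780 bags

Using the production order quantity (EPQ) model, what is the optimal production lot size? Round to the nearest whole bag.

3,853 bags

d = 80,780/260 = 310.6923 bags/day;  effective holding cost H(1 − d/p) = 3.2·(1 − 310.6923/1251) = 2.40526
Q* = √(2DS / H_eff) = √(2·80,780·221 / 2.40526) ≈ 3,852.85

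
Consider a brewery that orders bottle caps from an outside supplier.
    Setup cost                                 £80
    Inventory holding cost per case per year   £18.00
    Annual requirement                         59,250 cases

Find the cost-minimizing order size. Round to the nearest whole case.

726 cases

Optimal lot size Q* = (2 × 59,250 × £80 / £18)^½ ≈ 725.72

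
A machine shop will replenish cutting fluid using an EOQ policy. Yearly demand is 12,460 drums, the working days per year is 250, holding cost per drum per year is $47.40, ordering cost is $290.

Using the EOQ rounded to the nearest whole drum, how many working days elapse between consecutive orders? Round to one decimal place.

7.8 days

Optimal lot size Q* = (2 × 12,460 × $290 / $47.4)^½ ≈ 390.47 → Q = 390 drums
Cycle time = (working days × Q)/D = (250 × 390) / 12,460 = 7.825 days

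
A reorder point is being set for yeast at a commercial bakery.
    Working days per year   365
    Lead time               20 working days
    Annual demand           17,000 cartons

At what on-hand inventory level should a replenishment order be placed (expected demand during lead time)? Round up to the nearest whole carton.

932 cartons

Daily demand d = 17,000 / 365 = 46.575 cartons/day
Demand during lead time = 46.575 × 20 = 931.51
Reorder point = 931.51 → round up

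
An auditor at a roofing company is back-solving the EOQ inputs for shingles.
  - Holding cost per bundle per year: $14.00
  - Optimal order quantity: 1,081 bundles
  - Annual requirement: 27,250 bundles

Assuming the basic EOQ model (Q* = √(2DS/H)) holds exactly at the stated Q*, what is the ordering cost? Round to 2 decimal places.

$300.18

Since Q* = (2DS/H)^½, squaring gives Q*²·H = 2DS.
S = Q²H / (2D) = 1,081² × 14 / (2 × 27,250) = 300.1808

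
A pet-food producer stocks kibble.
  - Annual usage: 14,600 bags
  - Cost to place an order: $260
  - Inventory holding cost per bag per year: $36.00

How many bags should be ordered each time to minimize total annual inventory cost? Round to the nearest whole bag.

459 bags

Q* = √(2·D·S / H) = √(2·14,600·260 / 36) = √210,888.9 ≈ 459.23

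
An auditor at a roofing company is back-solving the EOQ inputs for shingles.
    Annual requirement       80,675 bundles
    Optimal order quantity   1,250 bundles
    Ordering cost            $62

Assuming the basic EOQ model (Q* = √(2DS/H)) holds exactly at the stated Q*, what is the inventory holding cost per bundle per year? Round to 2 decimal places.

$6.40

From Q* = √(2DS/H) ⇒ Q*² = 2DS/H.
H = 2DS / Q² = 2 × 80,675 × 62 / 1,250² = 6.4024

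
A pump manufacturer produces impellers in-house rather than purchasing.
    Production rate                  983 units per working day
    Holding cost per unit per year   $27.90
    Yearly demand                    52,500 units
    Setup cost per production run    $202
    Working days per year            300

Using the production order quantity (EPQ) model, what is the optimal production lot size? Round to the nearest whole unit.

d = 52,500/300 = 175.0000 units/day;  effective holding cost H(1 − d/p) = 27.9·(1 − 175.0000/983) = 22.93306
Q* = √(2DS / H_eff) = √(2·52,500·202 / 22.93306) ≈ 961.70

962 units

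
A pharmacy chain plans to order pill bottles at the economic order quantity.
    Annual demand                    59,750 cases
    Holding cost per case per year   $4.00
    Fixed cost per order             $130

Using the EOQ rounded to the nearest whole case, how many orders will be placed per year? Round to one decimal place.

30.3 orders per year

Q* = √(2·D·S / H) = √(2·59,750·130 / 4) = √3,883,750.0 ≈ 1,970.72 → Q = 1,971
Orders per year = D/Q = 59,750 / 1,971 = 30.315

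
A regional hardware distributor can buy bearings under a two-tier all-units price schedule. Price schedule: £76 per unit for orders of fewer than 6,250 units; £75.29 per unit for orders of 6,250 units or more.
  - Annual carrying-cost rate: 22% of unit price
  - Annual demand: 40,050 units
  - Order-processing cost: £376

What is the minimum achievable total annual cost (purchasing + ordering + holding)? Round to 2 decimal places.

£3,066,240.28

H₁ = 22%×£76 = £16.7200;  H₂ = 22%×£75.29 = £16.5638
EOQ₁ = √(2×40,050×376/16.7200) = 1,342.12  (< 6,250, feasible at tier 1)
EOQ₂ = √(2×40,050×376/16.5638) = 1,348.44  (< 6,250 → use Q = 6,250 at tier-2 price)
TC(tier 1 (EOQ₁), Q≈1,342.1) = £3,066,240.28
TC(tier 2, Q≈6,250.0) = £3,069,535.78
Minimum at tier 1 (EOQ₁): £3,066,240.28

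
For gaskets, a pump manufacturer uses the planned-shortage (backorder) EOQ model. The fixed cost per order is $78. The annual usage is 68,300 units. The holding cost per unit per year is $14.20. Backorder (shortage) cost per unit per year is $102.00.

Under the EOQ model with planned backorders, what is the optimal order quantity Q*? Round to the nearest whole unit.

925 units

Q* = √(2DS/H) · √((H + b)/b)
   = √(2 × 68,300 × 78 / 14.2) · √((14.2 + 102) / 102)
   = 866.221 × 1.0673 ≈ 924.55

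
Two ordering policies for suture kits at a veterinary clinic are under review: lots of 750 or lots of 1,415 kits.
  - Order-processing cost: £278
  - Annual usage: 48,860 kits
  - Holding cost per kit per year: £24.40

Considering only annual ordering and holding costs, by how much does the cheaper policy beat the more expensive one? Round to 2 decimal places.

£398.42

Annual cost at Q: ordering D·S/Q plus holding Q·H/2.
TC(750) = (48,860/750)×278 + (750/2)×24.4 = £27,260.77
TC(1,415) = (48,860/1,415)×278 + (1,415/2)×24.4 = £26,862.35
Cheaper: Q = 1,415.  Difference = £398.42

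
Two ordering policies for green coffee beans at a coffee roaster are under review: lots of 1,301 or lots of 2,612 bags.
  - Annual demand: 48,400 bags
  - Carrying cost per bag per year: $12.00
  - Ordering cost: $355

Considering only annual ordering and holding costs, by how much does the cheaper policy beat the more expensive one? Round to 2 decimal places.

$1,237.34

Annual cost at Q: ordering D·S/Q plus holding Q·H/2.
TC(1,301) = (48,400/1,301)×355 + (1,301/2)×12 = $21,012.76
TC(2,612) = (48,400/2,612)×355 + (2,612/2)×12 = $22,250.10
Cheaper: Q = 1,301.  Difference = $1,237.34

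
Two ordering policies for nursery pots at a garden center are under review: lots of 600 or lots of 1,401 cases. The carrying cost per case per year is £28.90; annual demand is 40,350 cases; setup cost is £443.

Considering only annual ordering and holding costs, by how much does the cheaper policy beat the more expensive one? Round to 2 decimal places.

£5,458.52

TC(Q) = (D/Q)S + (Q/2)H
TC(600) = (40,350/600)×443 + (600/2)×28.9 = £38,461.75
TC(1,401) = (40,350/1,401)×443 + (1,401/2)×28.9 = £33,003.23
|ΔTC| = |£38,461.75 − £33,003.23| = £5,458.52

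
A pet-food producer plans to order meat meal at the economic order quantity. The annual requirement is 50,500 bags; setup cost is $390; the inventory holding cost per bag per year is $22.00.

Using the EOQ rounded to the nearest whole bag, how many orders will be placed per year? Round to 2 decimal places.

37.74 orders per year

Q* = √(2·D·S / H) = √(2·50,500·390 / 22) = √1,790,454.5 ≈ 1,338.08 → Q = 1,338
N = D/Q = 50,500/1,338 ≈ 37.743 orders/yr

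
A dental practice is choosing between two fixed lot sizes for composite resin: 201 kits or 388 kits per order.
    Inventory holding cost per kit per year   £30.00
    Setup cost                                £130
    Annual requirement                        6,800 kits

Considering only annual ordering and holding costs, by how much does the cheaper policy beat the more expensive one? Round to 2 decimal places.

£685.34

Annual cost at Q: ordering D·S/Q plus holding Q·H/2.
TC(201) = (6,800/201)×130 + (201/2)×30 = £7,413.01
TC(388) = (6,800/388)×130 + (388/2)×30 = £8,098.35
|ΔTC| = |£7,413.01 − £8,098.35| = £685.34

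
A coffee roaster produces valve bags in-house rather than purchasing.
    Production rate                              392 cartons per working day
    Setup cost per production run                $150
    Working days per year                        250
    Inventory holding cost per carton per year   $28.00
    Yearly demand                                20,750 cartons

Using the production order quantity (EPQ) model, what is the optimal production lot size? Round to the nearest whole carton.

Daily demand d = 20,750/250 = 83.000; p = 392; 1 − d/p = 0.78827
EPQ = √(2DS / (H(1 − d/p)))
    = √(2 × 20,750 × 150 / (28 × 0.78827)) ≈ 531.07

531 cartons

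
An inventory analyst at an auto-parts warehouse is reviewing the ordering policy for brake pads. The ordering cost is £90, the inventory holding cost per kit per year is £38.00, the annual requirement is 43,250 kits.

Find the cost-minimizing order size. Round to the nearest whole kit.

453 kits

2DS/H = 2·43,250·90/38 = 204,868.42
EOQ = √204,868.42 ≈ 452.62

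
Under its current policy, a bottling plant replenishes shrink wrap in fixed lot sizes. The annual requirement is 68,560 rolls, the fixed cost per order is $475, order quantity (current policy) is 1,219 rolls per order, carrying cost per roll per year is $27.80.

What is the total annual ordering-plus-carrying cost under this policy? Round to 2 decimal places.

$43,659.44

Orders/yr = 68,560/1,219 = 56.243; ordering cost = 56.243 × $475 = $26,715.34
Average inventory = 1,219/2 = 609.5; holding cost = 609.5 × $27.8 = $16,944.10
Total = $26,715.34 + $16,944.10 = $43,659.44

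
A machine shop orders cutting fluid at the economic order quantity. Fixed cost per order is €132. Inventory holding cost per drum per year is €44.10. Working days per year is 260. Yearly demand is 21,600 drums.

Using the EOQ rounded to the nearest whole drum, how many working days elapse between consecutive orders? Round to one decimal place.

Optimal lot size Q* = (2 × 21,600 × €132 / €44.1)^½ ≈ 359.59 → Q = 360 drums
T = Q/D × 260 days = 360/21,600 × 260 = 4.333 days

4.3 days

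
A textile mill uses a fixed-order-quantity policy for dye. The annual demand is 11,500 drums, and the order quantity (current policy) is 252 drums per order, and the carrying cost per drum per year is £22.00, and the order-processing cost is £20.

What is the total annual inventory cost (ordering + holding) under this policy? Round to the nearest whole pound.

£3,685

Ordering: D/Q × S = 11,500/252 × £20 = £912.70
Holding:  Q/2 × H = 252/2 × £22 = £2,772.00
Total = £912.70 + £2,772.00 = £3,684.70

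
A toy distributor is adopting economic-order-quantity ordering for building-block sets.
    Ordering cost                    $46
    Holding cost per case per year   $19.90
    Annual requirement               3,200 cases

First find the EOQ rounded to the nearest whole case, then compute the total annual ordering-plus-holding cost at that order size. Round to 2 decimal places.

$2,420.46

Q* = √(2·D·S / H) = √(2·3,200·46 / 19.9) = √14,794.0 ≈ 121.63 → Q = 122 cases
Orders/yr = 3,200/122 = 26.230; ordering cost = 26.230 × $46 = $1,206.56
Average inventory = 122/2 = 61; holding cost = 61 × $19.9 = $1,213.90
Total = $1,206.56 + $1,213.90 = $2,420.46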